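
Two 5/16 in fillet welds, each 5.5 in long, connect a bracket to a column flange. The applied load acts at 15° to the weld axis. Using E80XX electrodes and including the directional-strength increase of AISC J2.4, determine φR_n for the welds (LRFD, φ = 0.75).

E80XX → F_EXX = 80 ksi.
t_e = 0.707 × 0.3125 = 0.2209 in; A_we = 0.2209 × 11 = 2.43 in².
Directional factor: 1.0 + 0.5 sin^1.5(15°) = 1.066.
F_nw = 0.6 × 80 × 1.066 = 51.16 ksi.
φR_n = 0.75 × 51.16 × 2.43 = 93.25 kip.

φR_n ≈ 93.3 kip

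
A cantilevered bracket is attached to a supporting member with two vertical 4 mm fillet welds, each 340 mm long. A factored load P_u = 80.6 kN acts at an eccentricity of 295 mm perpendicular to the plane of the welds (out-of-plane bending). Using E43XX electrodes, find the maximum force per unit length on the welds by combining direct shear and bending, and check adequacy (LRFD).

f_max ≈ 628 N/mm; NOT adequate

E43XX → F_EXX = 430 MPa.
L_w = 2 × 340 = 680 mm; section modulus (unit throat) S = 2 × L²/6 = 38530 mm².
Direct shear f_v = P/L_w = 80.6×10³/680 = 118.5 N/mm.
Moment M = P × e = 80.6×10³ × 295 = 23777000 N·mm; bending f_b = M/S = 617.1 N/mm.
f_max = √(f_v² + f_b²) = √(118.5² + 617.1²) = 628.3 N/mm.
φr_n = 0.75 × 0.6 × 430 × (0.707 × 4) = 547.2 N/mm → NOT adequate.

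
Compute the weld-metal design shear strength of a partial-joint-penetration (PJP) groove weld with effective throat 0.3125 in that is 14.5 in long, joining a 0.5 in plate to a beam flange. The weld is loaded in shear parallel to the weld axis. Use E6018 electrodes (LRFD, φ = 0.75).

φR_n ≈ 122 kip

E60XX → F_EXX = 60 ksi.
Effective throat (given) t_e = 0.3125 in.
A_we = 0.3125 × 14.5 = 4.531 in².
F_nw = 0.6 F_EXX = 36 ksi.
φR_n = 0.75 × 36 × 4.531 = 122.3 kip.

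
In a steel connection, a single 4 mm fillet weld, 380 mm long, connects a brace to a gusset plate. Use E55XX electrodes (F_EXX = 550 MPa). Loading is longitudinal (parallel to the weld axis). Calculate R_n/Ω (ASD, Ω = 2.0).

Effective throat t_e = 0.707 × 4 = 2.828 mm.
Total length L = 380 mm; A_we = 2.828 × 380 = 1075 mm².
F_nw = 0.6 F_EXX = 0.6 × 550 = 330 MPa.
R_n = 330 × 1075 × 10⁻³ = 354.6 kN; R_n/Ω = 354.6/2.0 = 177.3 kN.

R_n/Ω ≈ 177 kN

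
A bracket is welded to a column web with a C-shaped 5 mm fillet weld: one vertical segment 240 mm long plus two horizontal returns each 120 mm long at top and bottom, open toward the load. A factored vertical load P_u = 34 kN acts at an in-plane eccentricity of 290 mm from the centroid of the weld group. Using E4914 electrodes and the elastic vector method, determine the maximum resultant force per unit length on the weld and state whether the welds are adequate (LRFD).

E49XX → F_EXX = 490 MPa.
Total weld length L_w = 480 mm. Treat welds as unit-width lines.
Centroid: x̄ = 2×120×60 / 480 = 30 mm from the vertical weld.
Polar moment about centroid: J = I_x + I_y = [240³/12 + 2×120×120²] + [240×30² + 2(120³/12 + 120×30²)] = 5328000 mm³.
Direct shear f_v = P/L_w = 34×10³ / 480 = 70.83 N/mm (vertical).
Torsion M = P·e = 34×10³ × 290 = 9860000 N·mm.
Critical point at (x, y) = (90, 120) from centroid. f_tx = M·y/J = 222.1 N/mm; f_ty = M·x/J = 166.6 N/mm.
Resultant f_max = √[f_tx² + (f_v + f_ty)²] = √[222.1² + (70.83 + 166.6)²] = 325.1 N/mm.
Capacity per unit length: φr_n = 0.75 × 0.6 × 490 × (0.707 × 5) = 779.5 N/mm.
325.1 ≤ 779.5 → adequate.

f_max ≈ 325 N/mm; adequate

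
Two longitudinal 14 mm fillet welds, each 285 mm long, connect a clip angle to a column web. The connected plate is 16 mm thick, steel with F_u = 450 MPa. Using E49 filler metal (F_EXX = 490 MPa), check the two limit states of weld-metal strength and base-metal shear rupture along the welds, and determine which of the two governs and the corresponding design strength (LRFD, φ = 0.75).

φR_n ≈ 1240 kN (weld metal governs)

t_e = 0.707 × 14 = 9.898 mm; L = 570 mm.
Weld metal: φR_n = 0.75 × 0.6 × 490 × 9.898 × 570 × 10⁻³ = 1244 kN.
Base metal (shear rupture): φR_n = 0.75 × 0.6 × 450 × 16 × 570 × 10⁻³ = 1847 kN.
Governing: weld metal.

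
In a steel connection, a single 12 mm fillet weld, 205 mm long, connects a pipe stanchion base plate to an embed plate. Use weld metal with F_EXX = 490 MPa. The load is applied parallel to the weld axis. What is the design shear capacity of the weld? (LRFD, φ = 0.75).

φR_n ≈ 383 kN

Effective throat t_e = 0.707 × 12 = 8.484 mm.
Total length L = 205 mm; A_we = 8.484 × 205 = 1739 mm².
F_nw = 0.6 F_EXX = 0.6 × 490 = 294 MPa.
φR_n = 0.75 × 294 × 1739 × 10⁻³ = 383.5 kN.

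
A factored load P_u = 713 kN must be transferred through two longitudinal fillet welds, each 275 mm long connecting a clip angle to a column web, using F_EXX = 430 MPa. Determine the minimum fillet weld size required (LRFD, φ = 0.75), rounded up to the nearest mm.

Total weld length L = 550 mm.
Required throat t_e = P_u / (φ × 0.6 F_EXX × L) = 713 / (0.75 × 0.6 × 430 × 550 × 10⁻³) = 6.7 mm.
Required leg w = t_e / 0.707 = 9.476 mm → use 10 mm.

w = 10 mm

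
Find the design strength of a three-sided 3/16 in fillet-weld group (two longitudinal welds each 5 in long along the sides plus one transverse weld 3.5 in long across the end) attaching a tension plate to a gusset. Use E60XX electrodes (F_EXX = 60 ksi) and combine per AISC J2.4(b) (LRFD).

φR_n ≈ 49.2 kips

t_e = 0.707 × 0.1875 = 0.1326 in.
R_nwl = 0.6 × 60 × 0.1326 × 10 = 47.72 kips (longitudinal, 2 welds).
R_nwt = 0.6 × 60 × 0.1326 × 3.5 = 16.7 kips (transverse, base value).
(i) R_nwl + R_nwt = 64.43 kips; (ii) 0.85 R_nwl + 1.5 R_nwt = 65.62 kips.
R_n = max = 65.62 kips [governs: (ii)]; φR_n = 49.21 kips.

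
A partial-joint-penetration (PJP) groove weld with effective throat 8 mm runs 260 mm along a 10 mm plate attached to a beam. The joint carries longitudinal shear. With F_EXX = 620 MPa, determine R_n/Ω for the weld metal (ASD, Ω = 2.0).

Effective throat (given) t_e = 8 mm.
A_we = 8 × 260 = 2080 mm².
F_nw = 0.6 F_EXX = 372 MPa.
R_n/Ω = (372 × 2080) / 2.0 × 10⁻³ = 386.9 kN.

R_n/Ω ≈ 387 kN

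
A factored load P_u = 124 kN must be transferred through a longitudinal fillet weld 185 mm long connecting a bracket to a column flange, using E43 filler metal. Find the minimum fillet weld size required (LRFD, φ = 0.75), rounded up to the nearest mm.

E43XX → F_EXX = 430 MPa.
Total weld length L = 185 mm.
Required throat t_e = P_u / (φ × 0.6 F_EXX × L) = 124 / (0.75 × 0.6 × 430 × 185 × 10⁻³) = 3.464 mm.
Required leg w = t_e / 0.707 = 4.899 mm → use 5 mm.

w = 5 mm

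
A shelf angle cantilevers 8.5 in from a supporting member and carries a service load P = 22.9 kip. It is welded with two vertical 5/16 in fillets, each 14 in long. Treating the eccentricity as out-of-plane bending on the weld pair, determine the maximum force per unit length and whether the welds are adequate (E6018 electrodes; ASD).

f_max ≈ 3.09 kip/in; adequate

E60XX → F_EXX = 60 ksi.
L_w = 2 × 14 = 28 in; section modulus (unit throat) S = 2 × L²/6 = 65.33 in².
Direct shear f_v = P/L_w = 22.9/28 = 0.8179 kip/in.
Moment M = P × e = 22.9 × 8.5 = 194.65 kip·in; bending f_b = M/S = 2.979 kip/in.
f_max = √(f_v² + f_b²) = √(0.8179² + 2.979²) = 3.09 kip/in.
r_n/Ω = (1/2.0) × 0.6 × 60 × (0.707 × 0.3125) = 3.977 kip/in → adequate.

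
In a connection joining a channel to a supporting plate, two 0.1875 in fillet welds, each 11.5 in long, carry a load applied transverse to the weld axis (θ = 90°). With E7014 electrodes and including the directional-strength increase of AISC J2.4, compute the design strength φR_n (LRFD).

E70XX → F_EXX = 70 ksi.
t_e = 0.707 × 0.1875 = 0.1326 in; A_we = 0.1326 × 23 = 3.049 in².
Directional factor: 1.0 + 0.5 sin^1.5(90°) = 1.5.
F_nw = 0.6 × 70 × 1.5 = 63 ksi.
φR_n = 0.75 × 63 × 3.049 = 144.1 kips.

φR_n ≈ 144 kips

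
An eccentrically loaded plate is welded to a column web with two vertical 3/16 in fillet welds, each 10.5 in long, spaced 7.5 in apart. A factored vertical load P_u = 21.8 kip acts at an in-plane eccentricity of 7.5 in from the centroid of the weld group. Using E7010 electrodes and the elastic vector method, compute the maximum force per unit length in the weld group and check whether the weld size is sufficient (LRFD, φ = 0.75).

E70XX → F_EXX = 70 ksi.
Total weld length L_w = 21 in. Treat welds as unit-width lines.
Polar moment about centroid: J = 2[d³/12 + d(b/2)²] = 2[10.5³/12 + 10.5×3.75²] = 488.2 in³.
Direct shear f_v = P/L_w = 21.8 / 21 = 1.038 kip/in (vertical).
Torsion M = P·e = 21.8 × 7.5 = 163.5 kip·in.
Critical point at (x, y) = (3.75, 5.25) from centroid. f_tx = M·y/J = 1.758 kip/in; f_ty = M·x/J = 1.256 kip/in.
Resultant f_max = √[f_tx² + (f_v + f_ty)²] = √[1.758² + (1.038 + 1.256)²] = 2.89 kip/in.
Capacity per unit length: φr_n = 0.75 × 0.6 × 70 × (0.707 × 0.1875) = 4.176 kip/in.
2.89 ≤ 4.176 → adequate.

f_max ≈ 2.89 kip/in; adequate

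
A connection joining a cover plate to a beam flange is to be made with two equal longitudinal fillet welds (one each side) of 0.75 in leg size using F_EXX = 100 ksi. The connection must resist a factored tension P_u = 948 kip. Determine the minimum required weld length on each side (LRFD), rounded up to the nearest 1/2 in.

Throat t_e = 0.707 × 0.75 = 0.5302 in.
φr_n = 0.75 × 0.6 × 100 × 0.5302 = 23.86 kip/in.
L_req = P_u / φr_n = 948 / 23.86 = 39.73 in total.
Per side: 39.73 / 2 = 19.86 in.
Round up → use L = 20 in on each side.

L = 20 in on each side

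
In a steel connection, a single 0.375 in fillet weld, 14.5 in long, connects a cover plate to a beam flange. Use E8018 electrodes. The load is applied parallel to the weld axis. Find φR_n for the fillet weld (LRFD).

φR_n ≈ 138 kips

E80XX → F_EXX = 80 ksi.
Effective throat t_e = 0.707 × 0.375 = 0.2651 in.
Total length L = 14.5 in; A_we = 0.2651 × 14.5 = 3.844 in².
F_nw = 0.6 F_EXX = 0.6 × 80 = 48 ksi.
φR_n = 0.75 × 48 × 3.844 = 138.4 kips.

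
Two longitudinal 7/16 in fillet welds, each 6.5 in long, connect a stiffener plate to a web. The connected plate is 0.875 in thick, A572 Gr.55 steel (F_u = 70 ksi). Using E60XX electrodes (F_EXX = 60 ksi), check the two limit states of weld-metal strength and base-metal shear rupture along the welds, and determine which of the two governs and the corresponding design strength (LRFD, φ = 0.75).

φR_n ≈ 109 kips (weld metal governs)

t_e = 0.707 × 0.4375 = 0.3093 in; L = 13 in.
Weld metal: φR_n = 0.75 × 0.6 × 60 × 0.3093 × 13 = 108.6 kips.
Base metal (shear rupture): φR_n = 0.75 × 0.6 × 70 × 0.875 × 13 = 358.3 kips.
Governing: weld metal.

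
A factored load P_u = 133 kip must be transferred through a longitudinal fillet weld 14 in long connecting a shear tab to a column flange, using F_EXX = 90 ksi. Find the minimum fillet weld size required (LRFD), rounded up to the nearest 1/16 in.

w = 3/8 in

Total weld length L = 14 in.
Required throat t_e = P_u / (φ × 0.6 F_EXX × L) = 133 / (0.75 × 0.6 × 90 × 14) = 0.2346 in.
Required leg w = t_e / 0.707 = 0.3318 in → use 3/8 in.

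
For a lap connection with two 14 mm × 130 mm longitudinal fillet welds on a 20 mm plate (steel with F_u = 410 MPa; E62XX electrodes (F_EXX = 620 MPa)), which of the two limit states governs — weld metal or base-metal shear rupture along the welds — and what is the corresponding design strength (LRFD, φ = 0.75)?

φR_n ≈ 718 kN (weld metal governs)

t_e = 0.707 × 14 = 9.898 mm; L = 260 mm.
Weld metal: φR_n = 0.75 × 0.6 × 620 × 9.898 × 260 × 10⁻³ = 718 kN.
Base metal (shear rupture): φR_n = 0.75 × 0.6 × 410 × 20 × 260 × 10⁻³ = 959.4 kN.
Governing: weld metal.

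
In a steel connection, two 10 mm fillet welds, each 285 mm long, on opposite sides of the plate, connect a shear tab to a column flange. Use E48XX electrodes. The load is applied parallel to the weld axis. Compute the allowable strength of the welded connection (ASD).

R_n/Ω ≈ 580 kN

E48XX → F_EXX = 480 MPa.
Effective throat t_e = 0.707 × 10 = 7.07 mm.
Total length L = 570 mm; A_we = 7.07 × 570 = 4030 mm².
F_nw = 0.6 F_EXX = 0.6 × 480 = 288 MPa.
R_n = 288 × 4030 × 10⁻³ = 1161 kN; R_n/Ω = 1161/2.0 = 580.3 kN.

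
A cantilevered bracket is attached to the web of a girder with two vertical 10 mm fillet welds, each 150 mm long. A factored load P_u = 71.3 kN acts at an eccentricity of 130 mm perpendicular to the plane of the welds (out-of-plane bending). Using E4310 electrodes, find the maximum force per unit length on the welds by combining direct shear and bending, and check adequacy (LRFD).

f_max ≈ 1260 N/mm; adequate

E43XX → F_EXX = 430 MPa.
L_w = 2 × 150 = 300 mm; section modulus (unit throat) S = 2 × L²/6 = 7500 mm².
Direct shear f_v = P/L_w = 71.3×10³/300 = 237.7 N/mm.
Moment M = P × e = 71.3×10³ × 130 = 9269000 N·mm; bending f_b = M/S = 1236 N/mm.
f_max = √(f_v² + f_b²) = √(237.7² + 1236²) = 1259 N/mm.
φr_n = 0.75 × 0.6 × 430 × (0.707 × 10) = 1368 N/mm → adequate.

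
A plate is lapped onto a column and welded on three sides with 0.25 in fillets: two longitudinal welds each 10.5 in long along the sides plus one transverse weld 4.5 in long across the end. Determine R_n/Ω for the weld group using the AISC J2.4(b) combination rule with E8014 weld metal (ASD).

R_n/Ω ≈ 108 kip

E80XX → F_EXX = 80 ksi.
t_e = 0.707 × 0.25 = 0.1767 in.
R_nwl = 0.6 × 80 × 0.1767 × 21 = 178.2 kip (longitudinal, 2 welds).
R_nwt = 0.6 × 80 × 0.1767 × 4.5 = 38.18 kip (transverse, base value).
(i) R_nwl + R_nwt = 216.3 kip; (ii) 0.85 R_nwl + 1.5 R_nwt = 208.7 kip.
R_n = max = 216.3 kip [governs: (i)]; R_n/Ω = 108.2 kip.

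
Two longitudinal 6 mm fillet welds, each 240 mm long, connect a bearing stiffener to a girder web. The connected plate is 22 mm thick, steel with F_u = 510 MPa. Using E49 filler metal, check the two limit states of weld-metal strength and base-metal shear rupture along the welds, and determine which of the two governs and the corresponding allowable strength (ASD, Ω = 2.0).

R_n/Ω ≈ 299 kN (weld metal governs)

E49XX → F_EXX = 490 MPa.
t_e = 0.707 × 6 = 4.242 mm; L = 480 mm.
Weld metal: R_n/Ω = (1/2.0) × 0.6 × 490 × 4.242 × 480 × 10⁻³ = 299.3 kN.
Base metal (shear rupture): R_n/Ω = (1/2.0) × 0.6 × 510 × 22 × 480 × 10⁻³ = 1616 kN.
Governing: weld metal.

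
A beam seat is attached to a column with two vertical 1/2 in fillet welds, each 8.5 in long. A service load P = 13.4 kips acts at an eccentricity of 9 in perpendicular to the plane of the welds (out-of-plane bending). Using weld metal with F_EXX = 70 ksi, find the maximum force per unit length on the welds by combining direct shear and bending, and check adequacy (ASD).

f_max ≈ 5.07 kip/in; adequate

L_w = 2 × 8.5 = 17 in; section modulus (unit throat) S = 2 × L²/6 = 24.08 in².
Direct shear f_v = P/L_w = 13.4/17 = 0.7882 kip/in.
Moment M = P × e = 13.4 × 9 = 120.6 kip·in; bending f_b = M/S = 5.008 kip/in.
f_max = √(f_v² + f_b²) = √(0.7882² + 5.008²) = 5.069 kip/in.
r_n/Ω = (1/2.0) × 0.6 × 70 × (0.707 × 0.5) = 7.423 kip/in → adequate.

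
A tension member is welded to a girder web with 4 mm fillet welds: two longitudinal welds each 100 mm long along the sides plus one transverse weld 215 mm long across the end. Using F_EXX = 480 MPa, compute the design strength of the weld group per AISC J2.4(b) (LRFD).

t_e = 0.707 × 4 = 2.828 mm.
R_nwl = 0.6 × 480 × 2.828 × 200 × 10⁻³ = 162.9 kN (longitudinal, 2 welds).
R_nwt = 0.6 × 480 × 2.828 × 215 × 10⁻³ = 175.1 kN (transverse, base value).
(i) R_nwl + R_nwt = 338 kN; (ii) 0.85 R_nwl + 1.5 R_nwt = 401.1 kN.
R_n = max = 401.1 kN [governs: (ii)]; φR_n = 300.8 kN.

φR_n ≈ 301 kN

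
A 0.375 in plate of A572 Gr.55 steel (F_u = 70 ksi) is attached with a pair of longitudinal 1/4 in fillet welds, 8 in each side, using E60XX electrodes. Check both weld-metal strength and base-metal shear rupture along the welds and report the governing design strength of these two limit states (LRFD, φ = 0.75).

φR_n ≈ 76.4 kip (weld metal governs)

E60XX → F_EXX = 60 ksi.
t_e = 0.707 × 0.25 = 0.1767 in; L = 16 in.
Weld metal: φR_n = 0.75 × 0.6 × 60 × 0.1767 × 16 = 76.36 kip.
Base metal (shear rupture): φR_n = 0.75 × 0.6 × 70 × 0.375 × 16 = 189 kip.
Governing: weld metal.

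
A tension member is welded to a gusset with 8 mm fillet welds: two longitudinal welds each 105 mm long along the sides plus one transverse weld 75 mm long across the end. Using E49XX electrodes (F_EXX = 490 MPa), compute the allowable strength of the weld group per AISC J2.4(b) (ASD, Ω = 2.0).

R_n/Ω ≈ 242 kN

t_e = 0.707 × 8 = 5.656 mm.
R_nwl = 0.6 × 490 × 5.656 × 210 × 10⁻³ = 349.2 kN (longitudinal, 2 welds).
R_nwt = 0.6 × 490 × 5.656 × 75 × 10⁻³ = 124.7 kN (transverse, base value).
(i) R_nwl + R_nwt = 473.9 kN; (ii) 0.85 R_nwl + 1.5 R_nwt = 483.9 kN.
R_n = max = 483.9 kN [governs: (ii)]; R_n/Ω = 241.9 kN.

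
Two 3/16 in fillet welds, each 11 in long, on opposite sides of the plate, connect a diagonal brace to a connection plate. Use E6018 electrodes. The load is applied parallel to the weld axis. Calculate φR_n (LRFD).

E60XX → F_EXX = 60 ksi.
Effective throat t_e = 0.707 × 0.1875 = 0.1326 in.
Total length L = 22 in; A_we = 0.1326 × 22 = 2.916 in².
F_nw = 0.6 F_EXX = 0.6 × 60 = 36 ksi.
φR_n = 0.75 × 36 × 2.916 = 78.74 kip.

φR_n ≈ 78.7 kip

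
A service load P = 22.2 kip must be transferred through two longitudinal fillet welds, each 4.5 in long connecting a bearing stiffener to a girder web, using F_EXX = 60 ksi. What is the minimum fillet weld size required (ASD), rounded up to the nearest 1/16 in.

Total weld length L = 9 in.
Required throat t_e = P × Ω / (0.6 F_EXX × L) = 22.2 × 2.0 / (0.6 × 60 × 9) = 0.137 in.
Required leg w = t_e / 0.707 = 0.1938 in → use 1/4 in.

w = 1/4 in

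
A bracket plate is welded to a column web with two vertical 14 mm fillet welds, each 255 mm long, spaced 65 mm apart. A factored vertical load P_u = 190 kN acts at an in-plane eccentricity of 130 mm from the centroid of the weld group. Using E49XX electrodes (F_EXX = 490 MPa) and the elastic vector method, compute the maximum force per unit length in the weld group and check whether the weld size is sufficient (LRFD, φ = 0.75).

f_max ≈ 1140 N/mm; adequate

Total weld length L_w = 510 mm. Treat welds as unit-width lines.
Polar moment about centroid: J = 2[d³/12 + d(b/2)²] = 2[255³/12 + 255×32.5²] = 3302000 mm³.
Direct shear f_v = P/L_w = 190×10³ / 510 = 372.5 N/mm (vertical).
Torsion M = P·e = 190×10³ × 130 = 24700000 N·mm.
Critical point at (x, y) = (32.5, 127.5) from centroid. f_tx = M·y/J = 953.7 N/mm; f_ty = M·x/J = 243.1 N/mm.
Resultant f_max = √[f_tx² + (f_v + f_ty)²] = √[953.7² + (372.5 + 243.1)²] = 1135 N/mm.
Capacity per unit length: φr_n = 0.75 × 0.6 × 490 × (0.707 × 14) = 2183 N/mm.
1135 ≤ 2183 → adequate.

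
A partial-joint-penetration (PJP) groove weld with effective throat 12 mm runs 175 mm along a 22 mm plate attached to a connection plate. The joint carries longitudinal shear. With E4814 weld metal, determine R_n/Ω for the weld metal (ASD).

R_n/Ω ≈ 302 kN

E48XX → F_EXX = 480 MPa.
Effective throat (given) t_e = 12 mm.
A_we = 12 × 175 = 2100 mm².
F_nw = 0.6 F_EXX = 288 MPa.
R_n/Ω = (288 × 2100) / 2.0 × 10⁻³ = 302.4 kN.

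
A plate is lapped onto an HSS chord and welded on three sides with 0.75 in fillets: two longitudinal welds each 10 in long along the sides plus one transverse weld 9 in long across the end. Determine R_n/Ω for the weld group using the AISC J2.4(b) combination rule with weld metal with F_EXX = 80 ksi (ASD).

t_e = 0.707 × 0.75 = 0.5302 in.
R_nwl = 0.6 × 80 × 0.5302 × 20 = 509 kips (longitudinal, 2 welds).
R_nwt = 0.6 × 80 × 0.5302 × 9 = 229.1 kips (transverse, base value).
(i) R_nwl + R_nwt = 738.1 kips; (ii) 0.85 R_nwl + 1.5 R_nwt = 776.3 kips.
R_n = max = 776.3 kips [governs: (ii)]; R_n/Ω = 388.1 kips.

R_n/Ω ≈ 388 kips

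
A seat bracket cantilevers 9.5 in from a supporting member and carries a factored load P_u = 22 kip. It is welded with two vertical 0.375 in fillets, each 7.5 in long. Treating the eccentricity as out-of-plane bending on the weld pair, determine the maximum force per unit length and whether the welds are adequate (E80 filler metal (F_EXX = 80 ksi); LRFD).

f_max ≈ 11.2 kip/in; NOT adequate

L_w = 2 × 7.5 = 15 in; section modulus (unit throat) S = 2 × L²/6 = 18.75 in².
Direct shear f_v = P/L_w = 22/15 = 1.467 kip/in.
Moment M = P × e = 22 × 9.5 = 209 kip·in; bending f_b = M/S = 11.15 kip/in.
f_max = √(f_v² + f_b²) = √(1.467² + 11.15²) = 11.24 kip/in.
φr_n = 0.75 × 0.6 × 80 × (0.707 × 0.375) = 9.544 kip/in → NOT adequate.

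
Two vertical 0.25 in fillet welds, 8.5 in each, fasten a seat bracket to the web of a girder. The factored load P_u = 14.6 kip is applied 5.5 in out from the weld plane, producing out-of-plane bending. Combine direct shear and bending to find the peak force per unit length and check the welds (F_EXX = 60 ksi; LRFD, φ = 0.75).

L_w = 2 × 8.5 = 17 in; section modulus (unit throat) S = 2 × L²/6 = 24.08 in².
Direct shear f_v = P/L_w = 14.6/17 = 0.8588 kip/in.
Moment M = P × e = 14.6 × 5.5 = 80.3 kip·in; bending f_b = M/S = 3.334 kip/in.
f_max = √(f_v² + f_b²) = √(0.8588² + 3.334²) = 3.443 kip/in.
φr_n = 0.75 × 0.6 × 60 × (0.707 × 0.25) = 4.772 kip/in → adequate.

f_max ≈ 3.44 kip/in; adequate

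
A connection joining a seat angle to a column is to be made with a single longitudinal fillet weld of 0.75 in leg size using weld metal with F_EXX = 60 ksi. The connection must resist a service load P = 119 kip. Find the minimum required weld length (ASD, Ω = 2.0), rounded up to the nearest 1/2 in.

Throat t_e = 0.707 × 0.75 = 0.5302 in.
r_n/Ω = (0.6 × 60 × 0.5302) / 2.0 = 9.544 kip/in.
L_req = P / (r_n/Ω) = 119 / 9.544 = 12.47 in total.
Round up → use L = 12.5 in.

L = 12.5 in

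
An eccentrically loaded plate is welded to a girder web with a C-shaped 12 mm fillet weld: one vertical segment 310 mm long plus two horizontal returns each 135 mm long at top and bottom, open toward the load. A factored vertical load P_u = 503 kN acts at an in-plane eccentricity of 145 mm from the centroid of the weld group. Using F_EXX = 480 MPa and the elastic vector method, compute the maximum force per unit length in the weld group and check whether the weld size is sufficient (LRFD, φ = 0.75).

Total weld length L_w = 580 mm. Treat welds as unit-width lines.
Centroid: x̄ = 2×135×67.5 / 580 = 31.42 mm from the vertical weld.
Polar moment about centroid: J = I_x + I_y = [310³/12 + 2×135×155²] + [310×31.42² + 2(135³/12 + 135×36.08²)] = 10040000 mm³.
Direct shear f_v = P/L_w = 503×10³ / 580 = 867.2 N/mm (vertical).
Torsion M = P·e = 503×10³ × 145 = 72935000 N·mm.
Critical point at (x, y) = (103.6, 155) from centroid. f_tx = M·y/J = 1126 N/mm; f_ty = M·x/J = 752.7 N/mm.
Resultant f_max = √[f_tx² + (f_v + f_ty)²] = √[1126² + (867.2 + 752.7)²] = 1973 N/mm.
Capacity per unit length: φr_n = 0.75 × 0.6 × 480 × (0.707 × 12) = 1833 N/mm.
1973 > 1833 → NOT adequate.

f_max ≈ 1970 N/mm; NOT adequate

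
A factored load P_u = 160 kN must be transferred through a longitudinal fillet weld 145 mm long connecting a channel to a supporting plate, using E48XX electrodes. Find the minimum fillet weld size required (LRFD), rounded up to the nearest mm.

w = 8 mm

E48XX → F_EXX = 480 MPa.
Total weld length L = 145 mm.
Required throat t_e = P_u / (φ × 0.6 F_EXX × L) = 160 / (0.75 × 0.6 × 480 × 145 × 10⁻³) = 5.109 mm.
Required leg w = t_e / 0.707 = 7.226 mm → use 8 mm.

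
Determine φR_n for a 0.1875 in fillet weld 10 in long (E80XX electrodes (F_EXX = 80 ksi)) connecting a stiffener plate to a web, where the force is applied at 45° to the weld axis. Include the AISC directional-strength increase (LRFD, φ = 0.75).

t_e = 0.707 × 0.1875 = 0.1326 in; A_we = 0.1326 × 10 = 1.326 in².
Directional factor: 1.0 + 0.5 sin^1.5(45°) = 1.297.
F_nw = 0.6 × 80 × 1.297 = 62.27 ksi.
φR_n = 0.75 × 62.27 × 1.326 = 61.91 kips.

φR_n ≈ 61.9 kips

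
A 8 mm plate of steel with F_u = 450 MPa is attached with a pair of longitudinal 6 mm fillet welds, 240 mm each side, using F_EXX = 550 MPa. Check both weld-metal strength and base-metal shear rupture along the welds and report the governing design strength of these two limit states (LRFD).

φR_n ≈ 504 kN (weld metal governs)

t_e = 0.707 × 6 = 4.242 mm; L = 480 mm.
Weld metal: φR_n = 0.75 × 0.6 × 550 × 4.242 × 480 × 10⁻³ = 503.9 kN.
Base metal (shear rupture): φR_n = 0.75 × 0.6 × 450 × 8 × 480 × 10⁻³ = 777.6 kN.
Governing: weld metal.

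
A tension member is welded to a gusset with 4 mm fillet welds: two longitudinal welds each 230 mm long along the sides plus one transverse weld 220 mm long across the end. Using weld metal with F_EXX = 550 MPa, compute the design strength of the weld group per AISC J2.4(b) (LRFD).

t_e = 0.707 × 4 = 2.828 mm.
R_nwl = 0.6 × 550 × 2.828 × 460 × 10⁻³ = 429.3 kN (longitudinal, 2 welds).
R_nwt = 0.6 × 550 × 2.828 × 220 × 10⁻³ = 205.3 kN (transverse, base value).
(i) R_nwl + R_nwt = 634.6 kN; (ii) 0.85 R_nwl + 1.5 R_nwt = 672.9 kN.
R_n = max = 672.9 kN [governs: (ii)]; φR_n = 504.6 kN.

φR_n ≈ 505 kN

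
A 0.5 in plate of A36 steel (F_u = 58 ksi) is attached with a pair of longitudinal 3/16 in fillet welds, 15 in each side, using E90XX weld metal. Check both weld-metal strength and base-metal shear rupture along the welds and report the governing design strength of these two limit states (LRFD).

φR_n ≈ 161 kip (weld metal governs)

E90XX → F_EXX = 90 ksi.
t_e = 0.707 × 0.1875 = 0.1326 in; L = 30 in.
Weld metal: φR_n = 0.75 × 0.6 × 90 × 0.1326 × 30 = 161.1 kip.
Base metal (shear rupture): φR_n = 0.75 × 0.6 × 58 × 0.5 × 30 = 391.5 kip.
Governing: weld metal.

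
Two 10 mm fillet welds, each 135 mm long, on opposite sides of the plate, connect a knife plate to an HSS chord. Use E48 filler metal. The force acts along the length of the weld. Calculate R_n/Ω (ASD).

E48XX → F_EXX = 480 MPa.
Effective throat t_e = 0.707 × 10 = 7.07 mm.
Total length L = 270 mm; A_we = 7.07 × 270 = 1909 mm².
F_nw = 0.6 F_EXX = 0.6 × 480 = 288 MPa.
R_n = 288 × 1909 × 10⁻³ = 549.8 kN; R_n/Ω = 549.8/2.0 = 274.9 kN.

R_n/Ω ≈ 275 kN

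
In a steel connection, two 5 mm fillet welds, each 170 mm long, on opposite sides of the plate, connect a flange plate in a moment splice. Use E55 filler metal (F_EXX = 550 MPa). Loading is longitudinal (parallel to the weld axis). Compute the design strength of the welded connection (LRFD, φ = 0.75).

φR_n ≈ 297 kN

Effective throat t_e = 0.707 × 5 = 3.535 mm.
Total length L = 340 mm; A_we = 3.535 × 340 = 1202 mm².
F_nw = 0.6 F_EXX = 0.6 × 550 = 330 MPa.
φR_n = 0.75 × 330 × 1202 × 10⁻³ = 297.5 kN.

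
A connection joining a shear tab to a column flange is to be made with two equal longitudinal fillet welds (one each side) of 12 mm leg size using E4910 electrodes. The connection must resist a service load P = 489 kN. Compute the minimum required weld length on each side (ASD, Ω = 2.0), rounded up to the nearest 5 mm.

L = 200 mm on each side

E49XX → F_EXX = 490 MPa.
Throat t_e = 0.707 × 12 = 8.484 mm.
r_n/Ω = (0.6 × 490 × 8.484) / 2.0 = 1247 N/mm = 1.247 kN/mm.
L_req = P / (r_n/Ω) = 489 / 1.247 = 392.1 mm total.
Per side: 392.1 / 2 = 196 mm.
Round up → use L = 200 mm on each side.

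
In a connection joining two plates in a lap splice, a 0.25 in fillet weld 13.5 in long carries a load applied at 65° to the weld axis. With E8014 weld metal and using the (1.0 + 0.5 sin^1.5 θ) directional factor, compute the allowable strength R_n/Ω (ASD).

E80XX → F_EXX = 80 ksi.
t_e = 0.707 × 0.25 = 0.1767 in; A_we = 0.1767 × 13.5 = 2.386 in².
Directional factor: 1.0 + 0.5 sin^1.5(65°) = 1.431.
F_nw = 0.6 × 80 × 1.431 = 68.71 ksi.
R_n/Ω = (68.71 × 2.386) / 2.0 = 81.97 kips.

R_n/Ω ≈ 82 kips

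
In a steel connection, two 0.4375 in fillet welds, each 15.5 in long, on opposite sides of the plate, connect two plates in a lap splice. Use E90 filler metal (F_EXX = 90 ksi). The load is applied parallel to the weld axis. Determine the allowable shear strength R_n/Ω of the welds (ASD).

Effective throat t_e = 0.707 × 0.4375 = 0.3093 in.
Total length L = 31 in; A_we = 0.3093 × 31 = 9.589 in².
F_nw = 0.6 F_EXX = 0.6 × 90 = 54 ksi.
R_n = 54 × 9.589 = 517.8 kips; R_n/Ω = 517.8/2.0 = 258.9 kips.

R_n/Ω ≈ 259 kips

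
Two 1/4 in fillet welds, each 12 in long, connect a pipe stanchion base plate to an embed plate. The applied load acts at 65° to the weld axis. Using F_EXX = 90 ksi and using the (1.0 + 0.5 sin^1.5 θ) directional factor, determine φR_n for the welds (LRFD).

φR_n ≈ 246 kips

t_e = 0.707 × 0.25 = 0.1767 in; A_we = 0.1767 × 24 = 4.242 in².
Directional factor: 1.0 + 0.5 sin^1.5(65°) = 1.431.
F_nw = 0.6 × 90 × 1.431 = 77.3 ksi.
φR_n = 0.75 × 77.3 × 4.242 = 245.9 kips.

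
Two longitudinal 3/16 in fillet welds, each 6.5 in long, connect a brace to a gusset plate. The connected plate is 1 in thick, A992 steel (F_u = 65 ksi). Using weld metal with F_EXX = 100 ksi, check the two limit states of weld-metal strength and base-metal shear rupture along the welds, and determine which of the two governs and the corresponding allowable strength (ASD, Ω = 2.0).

R_n/Ω ≈ 51.7 kips (weld metal governs)

t_e = 0.707 × 0.1875 = 0.1326 in; L = 13 in.
Weld metal: R_n/Ω = (1/2.0) × 0.6 × 100 × 0.1326 × 13 = 51.7 kips.
Base metal (shear rupture): R_n/Ω = (1/2.0) × 0.6 × 65 × 1 × 13 = 253.5 kips.
Governing: weld metal.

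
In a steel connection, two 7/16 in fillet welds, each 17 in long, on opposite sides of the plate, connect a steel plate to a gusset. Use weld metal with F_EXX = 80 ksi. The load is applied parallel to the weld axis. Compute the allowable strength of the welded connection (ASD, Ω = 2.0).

Effective throat t_e = 0.707 × 0.4375 = 0.3093 in.
Total length L = 34 in; A_we = 0.3093 × 34 = 10.52 in².
F_nw = 0.6 F_EXX = 0.6 × 80 = 48 ksi.
R_n = 48 × 10.52 = 504.8 kips; R_n/Ω = 504.8/2.0 = 252.4 kips.

R_n/Ω ≈ 252 kips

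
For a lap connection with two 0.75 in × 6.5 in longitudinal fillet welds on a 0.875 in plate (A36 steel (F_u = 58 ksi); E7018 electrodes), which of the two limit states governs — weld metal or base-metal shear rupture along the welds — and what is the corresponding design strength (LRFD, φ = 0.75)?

E70XX → F_EXX = 70 ksi.
t_e = 0.707 × 0.75 = 0.5302 in; L = 13 in.
Weld metal: φR_n = 0.75 × 0.6 × 70 × 0.5302 × 13 = 217.1 kips.
Base metal (shear rupture): φR_n = 0.75 × 0.6 × 58 × 0.875 × 13 = 296.9 kips.
Governing: weld metal.

φR_n ≈ 217 kips (weld metal governs)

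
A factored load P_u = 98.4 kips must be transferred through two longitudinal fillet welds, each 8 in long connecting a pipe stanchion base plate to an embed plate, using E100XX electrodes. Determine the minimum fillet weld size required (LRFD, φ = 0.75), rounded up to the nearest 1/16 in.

E100XX → F_EXX = 100 ksi.
Total weld length L = 16 in.
Required throat t_e = P_u / (φ × 0.6 F_EXX × L) = 98.4 / (0.75 × 0.6 × 100 × 16) = 0.1367 in.
Required leg w = t_e / 0.707 = 0.1933 in → use 1/4 in.

w = 1/4 in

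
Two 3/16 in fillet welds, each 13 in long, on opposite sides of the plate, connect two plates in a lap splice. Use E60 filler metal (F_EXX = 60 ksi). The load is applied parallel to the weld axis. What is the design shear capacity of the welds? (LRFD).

Effective throat t_e = 0.707 × 0.1875 = 0.1326 in.
Total length L = 26 in; A_we = 0.1326 × 26 = 3.447 in².
F_nw = 0.6 F_EXX = 0.6 × 60 = 36 ksi.
φR_n = 0.75 × 36 × 3.447 = 93.06 kips.

φR_n ≈ 93.1 kips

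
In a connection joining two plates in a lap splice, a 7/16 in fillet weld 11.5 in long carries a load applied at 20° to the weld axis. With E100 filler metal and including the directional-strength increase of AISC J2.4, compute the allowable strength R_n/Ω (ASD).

R_n/Ω ≈ 117 kips

E100XX → F_EXX = 100 ksi.
t_e = 0.707 × 0.4375 = 0.3093 in; A_we = 0.3093 × 11.5 = 3.557 in².
Directional factor: 1.0 + 0.5 sin^1.5(20°) = 1.1.
F_nw = 0.6 × 100 × 1.1 = 66 ksi.
R_n/Ω = (66 × 3.557) / 2.0 = 117.4 kips.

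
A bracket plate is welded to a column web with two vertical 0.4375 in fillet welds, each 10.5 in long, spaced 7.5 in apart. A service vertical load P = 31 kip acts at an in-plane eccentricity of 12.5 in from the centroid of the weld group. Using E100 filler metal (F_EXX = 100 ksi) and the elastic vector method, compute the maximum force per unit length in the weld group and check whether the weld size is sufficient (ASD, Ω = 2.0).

f_max ≈ 6.1 kip/in; adequate

Total weld length L_w = 21 in. Treat welds as unit-width lines.
Polar moment about centroid: J = 2[d³/12 + d(b/2)²] = 2[10.5³/12 + 10.5×3.75²] = 488.2 in³.
Direct shear f_v = P/L_w = 31 / 21 = 1.476 kip/in (vertical).
Torsion M = P·e = 31 × 12.5 = 387.5 kip·in.
Critical point at (x, y) = (3.75, 5.25) from centroid. f_tx = M·y/J = 4.167 kip/in; f_ty = M·x/J = 2.976 kip/in.
Resultant f_max = √[f_tx² + (f_v + f_ty)²] = √[4.167² + (1.476 + 2.976)²] = 6.098 kip/in.
Capacity per unit length: r_n/Ω = (1/2.0) × 0.6 × 100 × (0.707 × 0.4375) = 9.279 kip/in.
6.098 ≤ 9.279 → adequate.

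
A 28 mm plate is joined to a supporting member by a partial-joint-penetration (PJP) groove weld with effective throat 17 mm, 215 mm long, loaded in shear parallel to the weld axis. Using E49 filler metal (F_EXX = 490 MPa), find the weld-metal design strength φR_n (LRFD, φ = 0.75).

φR_n ≈ 806 kN

Effective throat (given) t_e = 17 mm.
A_we = 17 × 215 = 3655 mm².
F_nw = 0.6 F_EXX = 294 MPa.
φR_n = 0.75 × 294 × 3655 × 10⁻³ = 805.9 kN.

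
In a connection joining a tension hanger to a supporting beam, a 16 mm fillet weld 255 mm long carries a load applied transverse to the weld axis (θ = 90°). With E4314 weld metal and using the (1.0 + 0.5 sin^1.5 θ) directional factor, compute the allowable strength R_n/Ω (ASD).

R_n/Ω ≈ 558 kN

E43XX → F_EXX = 430 MPa.
t_e = 0.707 × 16 = 11.31 mm; A_we = 11.31 × 255 = 2885 mm².
Directional factor: 1.0 + 0.5 sin^1.5(90°) = 1.5.
F_nw = 0.6 × 430 × 1.5 = 387 MPa.
R_n/Ω = (387 × 2885) / 2.0 × 10⁻³ = 558.2 kN.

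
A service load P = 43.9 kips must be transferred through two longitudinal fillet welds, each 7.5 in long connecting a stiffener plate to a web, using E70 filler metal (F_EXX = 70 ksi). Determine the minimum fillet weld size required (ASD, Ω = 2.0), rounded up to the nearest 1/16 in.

Total weld length L = 15 in.
Required throat t_e = P × Ω / (0.6 F_EXX × L) = 43.9 × 2.0 / (0.6 × 70 × 15) = 0.1394 in.
Required leg w = t_e / 0.707 = 0.1971 in → use 1/4 in.

w = 1/4 in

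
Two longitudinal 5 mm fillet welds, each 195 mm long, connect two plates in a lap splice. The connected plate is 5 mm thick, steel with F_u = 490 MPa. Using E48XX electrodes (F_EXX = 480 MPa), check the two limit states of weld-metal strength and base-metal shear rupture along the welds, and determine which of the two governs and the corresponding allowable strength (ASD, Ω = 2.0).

t_e = 0.707 × 5 = 3.535 mm; L = 390 mm.
Weld metal: R_n/Ω = (1/2.0) × 0.6 × 480 × 3.535 × 390 × 10⁻³ = 198.5 kN.
Base metal (shear rupture): R_n/Ω = (1/2.0) × 0.6 × 490 × 5 × 390 × 10⁻³ = 286.7 kN.
Governing: weld metal.

R_n/Ω ≈ 199 kN (weld metal governs)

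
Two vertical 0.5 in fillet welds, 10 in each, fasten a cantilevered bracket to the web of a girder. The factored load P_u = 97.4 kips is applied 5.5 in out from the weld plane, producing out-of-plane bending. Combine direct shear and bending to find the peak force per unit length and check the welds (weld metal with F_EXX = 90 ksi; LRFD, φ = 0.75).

f_max ≈ 16.8 kip/in; NOT adequate

L_w = 2 × 10 = 20 in; section modulus (unit throat) S = 2 × L²/6 = 33.33 in².
Direct shear f_v = P/L_w = 97.4/20 = 4.87 kip/in.
Moment M = P × e = 97.4 × 5.5 = 535.7 kip·in; bending f_b = M/S = 16.07 kip/in.
f_max = √(f_v² + f_b²) = √(4.87² + 16.07²) = 16.79 kip/in.
φr_n = 0.75 × 0.6 × 90 × (0.707 × 0.5) = 14.32 kip/in → NOT adequate.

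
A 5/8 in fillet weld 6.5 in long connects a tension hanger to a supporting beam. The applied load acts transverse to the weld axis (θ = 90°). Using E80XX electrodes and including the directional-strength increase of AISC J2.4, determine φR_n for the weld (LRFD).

φR_n ≈ 155 kip

E80XX → F_EXX = 80 ksi.
t_e = 0.707 × 0.625 = 0.4419 in; A_we = 0.4419 × 6.5 = 2.872 in².
Directional factor: 1.0 + 0.5 sin^1.5(90°) = 1.5.
F_nw = 0.6 × 80 × 1.5 = 72 ksi.
φR_n = 0.75 × 72 × 2.872 = 155.1 kip.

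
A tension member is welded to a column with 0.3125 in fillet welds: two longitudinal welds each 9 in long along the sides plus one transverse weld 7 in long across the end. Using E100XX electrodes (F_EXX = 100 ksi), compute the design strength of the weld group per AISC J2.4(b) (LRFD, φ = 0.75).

φR_n ≈ 257 kip

t_e = 0.707 × 0.3125 = 0.2209 in.
R_nwl = 0.6 × 100 × 0.2209 × 18 = 238.6 kip (longitudinal, 2 welds).
R_nwt = 0.6 × 100 × 0.2209 × 7 = 92.79 kip (transverse, base value).
(i) R_nwl + R_nwt = 331.4 kip; (ii) 0.85 R_nwl + 1.5 R_nwt = 342 kip.
R_n = max = 342 kip [governs: (ii)]; φR_n = 256.5 kip.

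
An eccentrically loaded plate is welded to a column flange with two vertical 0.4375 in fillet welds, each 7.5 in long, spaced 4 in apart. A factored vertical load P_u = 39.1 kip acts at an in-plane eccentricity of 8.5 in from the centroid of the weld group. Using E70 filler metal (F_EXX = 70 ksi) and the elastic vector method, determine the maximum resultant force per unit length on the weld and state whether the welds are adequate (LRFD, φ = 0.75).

Total weld length L_w = 15 in. Treat welds as unit-width lines.
Polar moment about centroid: J = 2[d³/12 + d(b/2)²] = 2[7.5³/12 + 7.5×2²] = 130.3 in³.
Direct shear f_v = P/L_w = 39.1 / 15 = 2.607 kip/in (vertical).
Torsion M = P·e = 39.1 × 8.5 = 332.35 kip·in.
Critical point at (x, y) = (2, 3.75) from centroid. f_tx = M·y/J = 9.564 kip/in; f_ty = M·x/J = 5.101 kip/in.
Resultant f_max = √[f_tx² + (f_v + f_ty)²] = √[9.564² + (2.607 + 5.101)²] = 12.28 kip/in.
Capacity per unit length: φr_n = 0.75 × 0.6 × 70 × (0.707 × 0.4375) = 9.743 kip/in.
12.28 > 9.743 → NOT adequate.

f_max ≈ 12.3 kip/in; NOT adequate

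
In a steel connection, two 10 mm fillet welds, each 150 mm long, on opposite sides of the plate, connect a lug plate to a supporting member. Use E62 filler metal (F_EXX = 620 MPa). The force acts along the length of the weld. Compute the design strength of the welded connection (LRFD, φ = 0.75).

Effective throat t_e = 0.707 × 10 = 7.07 mm.
Total length L = 300 mm; A_we = 7.07 × 300 = 2121 mm².
F_nw = 0.6 F_EXX = 0.6 × 620 = 372 MPa.
φR_n = 0.75 × 372 × 2121 × 10⁻³ = 591.8 kN.

φR_n ≈ 592 kN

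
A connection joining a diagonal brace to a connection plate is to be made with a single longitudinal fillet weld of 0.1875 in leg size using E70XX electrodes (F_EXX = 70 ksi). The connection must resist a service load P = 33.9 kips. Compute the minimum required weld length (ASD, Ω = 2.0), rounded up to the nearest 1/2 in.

Throat t_e = 0.707 × 0.1875 = 0.1326 in.
r_n/Ω = (0.6 × 70 × 0.1326) / 2.0 = 2.784 kip/in.
L_req = P / (r_n/Ω) = 33.9 / 2.784 = 12.18 in total.
Round up → use L = 12.5 in.

L = 12.5 in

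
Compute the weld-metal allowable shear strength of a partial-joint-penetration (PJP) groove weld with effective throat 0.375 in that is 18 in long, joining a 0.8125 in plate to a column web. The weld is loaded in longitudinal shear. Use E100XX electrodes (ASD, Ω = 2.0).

R_n/Ω ≈ 202 kips

E100XX → F_EXX = 100 ksi.
Effective throat (given) t_e = 0.375 in.
A_we = 0.375 × 18 = 6.75 in².
F_nw = 0.6 F_EXX = 60 ksi.
R_n/Ω = (60 × 6.75) / 2.0 = 202.5 kips.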